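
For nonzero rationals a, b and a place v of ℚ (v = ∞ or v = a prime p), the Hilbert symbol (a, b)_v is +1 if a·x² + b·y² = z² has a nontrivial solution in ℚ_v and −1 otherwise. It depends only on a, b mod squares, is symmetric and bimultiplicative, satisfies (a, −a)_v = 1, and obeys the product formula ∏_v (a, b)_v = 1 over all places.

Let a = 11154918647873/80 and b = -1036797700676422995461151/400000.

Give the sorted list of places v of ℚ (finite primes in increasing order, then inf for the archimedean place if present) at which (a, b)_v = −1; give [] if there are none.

[2, 19]

(a, b) ≡ (146965, -2310) mod (ℚ^×)²; places V = {2, 3, 5, 7, 11, 13, 17, 19, 23, ∞}.
(a,b)_7: α=3, u≡4; β=5, v≡5 (mod 7); (4|7)=+1, (5|7)=-1; sign (−1)^1·+1^5·-1^3 = +1.
(a,b)_11: α=4, u≡9; β=5, v≡2 (mod 11); (9|11)=+1, (2|11)=-1; sign (−1)^0·+1^5·-1^4 = +1.
(a,b)_13: α=1, u≡8; β=4, v≡4 (mod 13); (8|13)=-1, (4|13)=+1; sign (−1)^0·-1^4·+1^1 = +1.
(a,b)_5: α=-1, u≡3; β=-5, v≡3 (mod 5); (3|5)=-1, (3|5)=-1; sign (−1)^0·-1^-5·-1^-1 = +1.
(a,b)_3: α=0, u≡1; β=5, v≡1 (mod 3); (1|3)=+1, (1|3)=+1; sign (−1)^0·+1^5·+1^0 = +1.
(a,b)_19: α=1, u≡15; β=2, v≡3 (mod 19); (15|19)=-1, (3|19)=-1; sign (−1)^0·-1^2·-1^1 = -1.
(a,b)_∞: sgn(146965)=+, sgn(-2310)=−, so +1.
(a,b)_17: α=1, u≡1; β=2, v≡15 (mod 17); (1|17)=+1, (15|17)=+1; sign (−1)^0·+1^2·+1^1 = +1.
(a,b)_2: α=-4, β=-7; u≡5, v≡5 (mod 8); ε(u)ε(v)=0·0, αω(v)=-4·1, βω(u)=-7·1; sum ≡ 1  ⇒  -1.
(a,b)_23: α=2, u≡9; β=2, v≡4 (mod 23); (9|23)=+1, (4|23)=+1; sign (−1)^0·+1^2·+1^2 = +1.
|Ram(146965, -2310)| = 2, even; anisotropic at {2, 19}.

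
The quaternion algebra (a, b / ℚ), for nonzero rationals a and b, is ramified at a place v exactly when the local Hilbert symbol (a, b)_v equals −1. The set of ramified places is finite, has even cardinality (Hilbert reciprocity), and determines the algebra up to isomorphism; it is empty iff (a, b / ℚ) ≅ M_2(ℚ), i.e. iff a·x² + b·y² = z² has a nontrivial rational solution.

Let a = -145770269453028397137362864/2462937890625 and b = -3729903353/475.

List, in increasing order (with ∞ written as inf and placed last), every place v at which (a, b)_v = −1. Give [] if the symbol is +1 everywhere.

[11, 19, 29, inf]

Mod squares: a ≡ -11, b ≡ -139403. Check v ∈ {∞, 2, 3, 5, 7, 11, 19, 23, 29, 31, 41, 43}.
v=7: a=7^2·(≡3), b=7^0·(≡1) mod 7; (3|7)=-1, (1|7)=+1; (−1)^{2·0·3}·(-1)^0·(+1)^2 = +1.
v=11: a=11^3·(≡2), b=11^1·(≡8) mod 11; (2|11)=-1, (8|11)=-1; (−1)^{3·1·5}·(-1)^1·(-1)^3 = -1.
v=5: a=5^-8·(≡1), b=5^-2·(≡3) mod 5; (1|5)=+1, (3|5)=-1; (−1)^{-8·-2·2}·(+1)^-2·(-1)^-8 = +1.
v=29: a=29^2·(≡17), b=29^1·(≡23) mod 29; (17|29)=-1, (23|29)=+1; (−1)^{2·1·14}·(-1)^1·(+1)^2 = -1.
v=31: a=31^-2·(≡14), b=31^2·(≡2) mod 31; (14|31)=+1, (2|31)=+1; (−1)^{-2·2·15}·(+1)^2·(+1)^-2 = +1.
v=19: a=19^2·(≡15), b=19^-1·(≡7) mod 19; (15|19)=-1, (7|19)=+1; (−1)^{2·-1·9}·(-1)^-1·(+1)^2 = -1.
v=∞: -11 < 0 and -139403 < 0  ⇒  (a,b)_∞ = -1.
v=3: a=3^-8·(≡1), b=3^0·(≡1) mod 3; (1|3)=+1, (1|3)=+1; (−1)^{-8·0·1}·(+1)^0·(+1)^-8 = +1.
v=2: v_2(a)=4, v_2(b)=0; units ≡ 5, 5 (mod 8); ε·ε+αω+βω = 0·0+4·1+0·1 ≡ 0  ⇒  (a,b)_2 = +1.
v=41: a=41^2·(≡7), b=41^0·(≡35) mod 41; (7|41)=-1, (35|41)=-1; (−1)^{2·0·20}·(-1)^0·(-1)^2 = +1.
v=43: a=43^2·(≡33), b=43^0·(≡12) mod 43; (33|43)=-1, (12|43)=-1; (−1)^{2·0·21}·(-1)^0·(-1)^2 = +1.
v=23: a=23^6·(≡13), b=23^3·(≡22) mod 23; (13|23)=+1, (22|23)=-1; (−1)^{6·3·11}·(+1)^3·(-1)^6 = +1.
|Ram(-11, -139403)| = 4, even; anisotropic at {11, 19, 29, ∞}.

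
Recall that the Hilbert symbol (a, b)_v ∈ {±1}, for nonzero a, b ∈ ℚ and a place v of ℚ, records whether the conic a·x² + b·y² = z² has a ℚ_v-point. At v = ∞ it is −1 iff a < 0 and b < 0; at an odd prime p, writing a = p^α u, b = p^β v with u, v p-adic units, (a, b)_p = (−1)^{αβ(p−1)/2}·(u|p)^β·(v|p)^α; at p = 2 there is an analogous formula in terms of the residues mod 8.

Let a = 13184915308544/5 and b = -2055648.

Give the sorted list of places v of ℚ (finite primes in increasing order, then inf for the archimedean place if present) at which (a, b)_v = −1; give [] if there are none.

[5, 19]

(a, b) ≡ (430, -2622) mod (ℚ^×)²; places V = {2, 3, 5, 7, 19, 23, 43, ∞}.
(a,b)_2: α=15, β=5; u≡7, v≡1 (mod 8); ε(u)ε(v)=1·0, αω(v)=15·0, βω(u)=5·0; sum ≡ 0  ⇒  +1.
(a,b)_43: α=1, u≡23; β=0, v≡10 (mod 43); (23|43)=+1, (10|43)=+1; sign (−1)^0·+1^0·+1^1 = +1.
(a,b)_7: α=2, u≡6; β=2, v≡6 (mod 7); (6|7)=-1, (6|7)=-1; sign (−1)^0·-1^2·-1^2 = +1.
(a,b)_5: α=-1, u≡4; β=0, v≡2 (mod 5); (4|5)=+1, (2|5)=-1; sign (−1)^0·+1^0·-1^-1 = -1.
(a,b)_19: α=2, u≡3; β=1, v≡13 (mod 19); (3|19)=-1, (13|19)=-1; sign (−1)^0·-1^1·-1^2 = -1.
(a,b)_3: α=0, u≡1; β=1, v≡2 (mod 3); (1|3)=+1, (2|3)=-1; sign (−1)^0·+1^1·-1^0 = +1.
(a,b)_23: α=2, u≡13; β=1, v≡2 (mod 23); (13|23)=+1, (2|23)=+1; sign (−1)^0·+1^1·+1^2 = +1.
(a,b)_∞: sgn(430)=+, sgn(-2622)=−, so +1.
Ram(430, -2622) = {5, 19}; no ℚ_5-point on the conic.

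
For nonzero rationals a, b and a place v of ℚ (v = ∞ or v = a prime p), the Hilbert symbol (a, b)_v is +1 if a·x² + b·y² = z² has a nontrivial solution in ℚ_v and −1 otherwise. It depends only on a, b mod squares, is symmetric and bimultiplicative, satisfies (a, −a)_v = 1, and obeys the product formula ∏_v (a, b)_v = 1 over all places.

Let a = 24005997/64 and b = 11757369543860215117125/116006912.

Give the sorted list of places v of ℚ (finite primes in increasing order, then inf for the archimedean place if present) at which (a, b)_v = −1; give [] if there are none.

[2, 3, 5, 29]

(a, b) ≡ (2667333, 10730) mod (ℚ^×)²; places V = {2, 3, 5, 7, 17, 23, 29, 31, 37, 43, ∞}.
(a,b)_7: α=0, u≡1; β=-2, v≡6 (mod 7); (1|7)=+1, (6|7)=-1; sign (−1)^0·+1^-2·-1^0 = +1.
(a,b)_29: α=1, u≡27; β=3, v≡1 (mod 29); (27|29)=-1, (1|29)=+1; sign (−1)^0·-1^3·+1^1 = -1.
(a,b)_2: α=-6, β=-13; u≡5, v≡5 (mod 8); ε(u)ε(v)=0·0, αω(v)=-6·1, βω(u)=-13·1; sum ≡ 1  ⇒  -1.
(a,b)_∞: sgn(2667333)=+, sgn(10730)=+, so +1.
(a,b)_37: α=0, u≡1; β=3, v≡22 (mod 37); (1|37)=+1, (22|37)=-1; sign (−1)^0·+1^3·-1^0 = +1.
(a,b)_31: α=1, u≡19; β=2, v≡18 (mod 31); (19|31)=+1, (18|31)=+1; sign (−1)^0·+1^2·+1^1 = +1.
(a,b)_17: α=0, u≡15; β=-2, v≡5 (mod 17); (15|17)=+1, (5|17)=-1; sign (−1)^0·+1^-2·-1^0 = +1.
(a,b)_43: α=1, u≡23; β=2, v≡21 (mod 43); (23|43)=+1, (21|43)=+1; sign (−1)^0·+1^2·+1^1 = +1.
(a,b)_23: α=1, u≡14; β=2, v≡6 (mod 23); (14|23)=-1, (6|23)=+1; sign (−1)^0·-1^2·+1^1 = +1.
(a,b)_3: α=3, u≡1; β=4, v≡2 (mod 3); (1|3)=+1, (2|3)=-1; sign (−1)^0·+1^4·-1^3 = -1.
(a,b)_5: α=0, u≡3; β=3, v≡1 (mod 5); (3|5)=-1, (1|5)=+1; sign (−1)^0·-1^3·+1^0 = -1.
|Ram(2667333, 10730)| = 4, even; anisotropic at {2, 3, 5, 29}.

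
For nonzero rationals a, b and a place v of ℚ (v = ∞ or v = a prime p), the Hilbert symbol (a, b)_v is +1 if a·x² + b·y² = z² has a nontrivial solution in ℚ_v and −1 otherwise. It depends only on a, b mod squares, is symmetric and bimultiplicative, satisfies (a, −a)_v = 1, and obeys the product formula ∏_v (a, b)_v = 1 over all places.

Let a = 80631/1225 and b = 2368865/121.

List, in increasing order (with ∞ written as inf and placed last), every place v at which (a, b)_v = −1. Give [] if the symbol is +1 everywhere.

[17, 29]

Mod squares: a ≡ 31, b ≡ 2465. Check v ∈ {∞, 2, 3, 5, 7, 11, 17, 29, 31}.
v=7: a=7^-2·(≡3), b=7^0·(≡1) mod 7; (3|7)=-1, (1|7)=+1; (−1)^{-2·0·3}·(-1)^0·(+1)^-2 = +1.
v=11: a=11^0·(≡3), b=11^-2·(≡4) mod 11; (3|11)=+1, (4|11)=+1; (−1)^{0·-2·5}·(+1)^-2·(+1)^0 = +1.
v=∞: 31 > 0 and 2465 > 0  ⇒  (a,b)_∞ = +1.
v=2: v_2(a)=0, v_2(b)=0; units ≡ 7, 1 (mod 8); ε·ε+αω+βω = 1·0+0·0+0·0 ≡ 0  ⇒  (a,b)_2 = +1.
v=5: a=5^-2·(≡4), b=5^1·(≡3) mod 5; (4|5)=+1, (3|5)=-1; (−1)^{-2·1·2}·(+1)^1·(-1)^-2 = +1.
v=31: a=31^1·(≡25), b=31^2·(≡5) mod 31; (25|31)=+1, (5|31)=+1; (−1)^{1·2·15}·(+1)^2·(+1)^1 = +1.
v=3: a=3^2·(≡1), b=3^0·(≡2) mod 3; (1|3)=+1, (2|3)=-1; (−1)^{2·0·1}·(+1)^0·(-1)^2 = +1.
v=17: a=17^2·(≡7), b=17^1·(≡15) mod 17; (7|17)=-1, (15|17)=+1; (−1)^{2·1·8}·(-1)^1·(+1)^2 = -1.
v=29: a=29^0·(≡14), b=29^1·(≡10) mod 29; (14|29)=-1, (10|29)=-1; (−1)^{0·1·14}·(-1)^1·(-1)^0 = -1.
(31, 2465 / ℚ) ramifies at {17, 29}: a division algebra.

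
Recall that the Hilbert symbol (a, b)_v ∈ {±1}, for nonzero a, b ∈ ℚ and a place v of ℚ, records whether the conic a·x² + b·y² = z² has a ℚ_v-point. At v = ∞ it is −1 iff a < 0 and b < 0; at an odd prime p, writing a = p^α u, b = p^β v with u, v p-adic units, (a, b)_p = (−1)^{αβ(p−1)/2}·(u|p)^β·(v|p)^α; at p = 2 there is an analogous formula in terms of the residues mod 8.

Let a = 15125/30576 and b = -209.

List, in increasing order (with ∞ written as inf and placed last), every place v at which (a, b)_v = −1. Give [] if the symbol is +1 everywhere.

Mod squares: a ≡ 195, b ≡ -209. Check v ∈ {∞, 2, 3, 5, 7, 11, 13, 19}.
v=13: a=13^-1·(≡7), b=13^0·(≡12) mod 13; (7|13)=-1, (12|13)=+1; (−1)^{-1·0·6}·(-1)^0·(+1)^-1 = +1.
v=5: a=5^3·(≡1), b=5^0·(≡1) mod 5; (1|5)=+1, (1|5)=+1; (−1)^{3·0·2}·(+1)^0·(+1)^3 = +1.
v=11: a=11^2·(≡10), b=11^1·(≡3) mod 11; (10|11)=-1, (3|11)=+1; (−1)^{2·1·5}·(-1)^1·(+1)^2 = -1.
v=2: v_2(a)=-4, v_2(b)=0; units ≡ 3, 7 (mod 8); ε·ε+αω+βω = 1·1+-4·0+0·1 ≡ 1  ⇒  (a,b)_2 = -1.
v=∞: 195 > 0 and -209 < 0  ⇒  (a,b)_∞ = +1.
v=7: a=7^-2·(≡5), b=7^0·(≡1) mod 7; (5|7)=-1, (1|7)=+1; (−1)^{-2·0·3}·(-1)^0·(+1)^-2 = +1.
v=19: a=19^0·(≡4), b=19^1·(≡8) mod 19; (4|19)=+1, (8|19)=-1; (−1)^{0·1·9}·(+1)^1·(-1)^0 = +1.
v=3: a=3^-1·(≡2), b=3^0·(≡1) mod 3; (2|3)=-1, (1|3)=+1; (−1)^{-1·0·1}·(-1)^0·(+1)^-1 = +1.
Ram(195, -209) = {2, 11}; no ℚ_2-point on the conic.

[2, 11]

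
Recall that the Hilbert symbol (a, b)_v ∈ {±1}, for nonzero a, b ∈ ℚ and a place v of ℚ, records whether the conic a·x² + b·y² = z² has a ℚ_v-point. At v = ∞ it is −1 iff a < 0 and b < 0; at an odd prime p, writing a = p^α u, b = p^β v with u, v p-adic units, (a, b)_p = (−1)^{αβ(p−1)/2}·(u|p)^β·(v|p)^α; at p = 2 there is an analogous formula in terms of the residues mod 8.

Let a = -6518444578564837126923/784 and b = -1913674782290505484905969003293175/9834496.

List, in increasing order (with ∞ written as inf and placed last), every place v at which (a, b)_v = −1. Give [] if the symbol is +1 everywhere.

Mod squares: a ≡ -333422947, b ≡ -4505527. Check v ∈ {∞, 2, 3, 5, 7, 11, 13, 17, 19, 29, 37, 41, 53}.
v=5: a=5^0·(≡3), b=5^2·(≡3) mod 5; (3|5)=-1, (3|5)=-1; (−1)^{0·2·2}·(-1)^2·(-1)^0 = +1.
v=11: a=11^1·(≡3), b=11^2·(≡8) mod 11; (3|11)=+1, (8|11)=-1; (−1)^{1·2·5}·(+1)^2·(-1)^1 = -1.
v=37: a=37^1·(≡11), b=37^1·(≡26) mod 37; (11|37)=+1, (26|37)=+1; (−1)^{1·1·18}·(+1)^1·(+1)^1 = +1.
v=∞: -333422947 < 0 and -4505527 < 0  ⇒  (a,b)_∞ = -1.
v=41: a=41^1·(≡2), b=41^2·(≡31) mod 41; (2|41)=+1, (31|41)=+1; (−1)^{1·2·20}·(+1)^2·(+1)^1 = +1.
v=7: a=7^-2·(≡3), b=7^-4·(≡2) mod 7; (3|7)=-1, (2|7)=+1; (−1)^{-2·-4·3}·(-1)^-4·(+1)^-2 = +1.
v=3: a=3^8·(≡2), b=3^10·(≡2) mod 3; (2|3)=-1, (2|3)=-1; (−1)^{8·10·1}·(-1)^10·(-1)^8 = +1.
v=29: a=29^1·(≡10), b=29^1·(≡18) mod 29; (10|29)=-1, (18|29)=-1; (−1)^{1·1·14}·(-1)^1·(-1)^1 = +1.
v=2: v_2(a)=-4, v_2(b)=-12; units ≡ 5, 1 (mod 8); ε·ε+αω+βω = 0·0+-4·0+-12·1 ≡ 0  ⇒  (a,b)_2 = +1.
v=13: a=13^5·(≡5), b=13^7·(≡9) mod 13; (5|13)=-1, (9|13)=+1; (−1)^{5·7·6}·(-1)^7·(+1)^5 = -1.
v=19: a=19^2·(≡7), b=19^3·(≡17) mod 19; (7|19)=+1, (17|19)=+1; (−1)^{2·3·9}·(+1)^3·(+1)^2 = +1.
v=17: a=17^2·(≡1), b=17^3·(≡4) mod 17; (1|17)=+1, (4|17)=+1; (−1)^{2·3·8}·(+1)^3·(+1)^2 = +1.
v=53: a=53^1·(≡8), b=53^2·(≡31) mod 53; (8|53)=-1, (31|53)=-1; (−1)^{1·2·26}·(-1)^2·(-1)^1 = -1.
|Ram(-333422947, -4505527)| = 4, even; anisotropic at {11, 13, 53, ∞}.

[11, 13, 53, inf]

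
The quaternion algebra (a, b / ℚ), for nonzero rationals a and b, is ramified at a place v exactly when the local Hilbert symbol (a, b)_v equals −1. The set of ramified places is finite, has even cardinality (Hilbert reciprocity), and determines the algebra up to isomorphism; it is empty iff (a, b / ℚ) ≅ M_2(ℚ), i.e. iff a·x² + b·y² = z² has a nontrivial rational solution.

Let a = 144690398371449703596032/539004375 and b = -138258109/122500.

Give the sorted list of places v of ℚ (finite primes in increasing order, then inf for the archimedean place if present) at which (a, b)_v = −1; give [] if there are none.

(a, b) ≡ (266, -1189) mod (ℚ^×)²; places V = {2, 3, 5, 7, 11, 13, 19, 29, 31, 41, ∞}.
(a,b)_29: α=4, u≡5; β=1, v≡27 (mod 29); (5|29)=+1, (27|29)=-1; sign (−1)^0·+1^1·-1^4 = +1.
(a,b)_∞: sgn(266)=+, sgn(-1189)=−, so +1.
(a,b)_5: α=-4, u≡1; β=-4, v≡1 (mod 5); (1|5)=+1, (1|5)=+1; sign (−1)^0·+1^-4·+1^-4 = +1.
(a,b)_7: α=-1, u≡3; β=-2, v≡4 (mod 7); (3|7)=-1, (4|7)=+1; sign (−1)^0·-1^-2·+1^-1 = +1.
(a,b)_2: α=15, β=-2; u≡5, v≡3 (mod 8); ε(u)ε(v)=0·1, αω(v)=15·1, βω(u)=-2·1; sum ≡ 1  ⇒  -1.
(a,b)_31: α=2, u≡16; β=2, v≡5 (mod 31); (16|31)=+1, (5|31)=+1; sign (−1)^0·+1^2·+1^2 = +1.
(a,b)_13: α=-2, u≡2; β=0, v≡11 (mod 13); (2|13)=-1, (11|13)=-1; sign (−1)^0·-1^0·-1^-2 = +1.
(a,b)_3: α=-6, u≡2; β=0, v≡2 (mod 3); (2|3)=-1, (2|3)=-1; sign (−1)^0·-1^0·-1^-6 = +1.
(a,b)_41: α=4, u≡32; β=1, v≡13 (mod 41); (32|41)=+1, (13|41)=-1; sign (−1)^0·+1^1·-1^4 = +1.
(a,b)_11: α=2, u≡7; β=2, v≡10 (mod 11); (7|11)=-1, (10|11)=-1; sign (−1)^0·-1^2·-1^2 = +1.
(a,b)_19: α=1, u≡3; β=0, v≡12 (mod 19); (3|19)=-1, (12|19)=-1; sign (−1)^0·-1^0·-1^1 = -1.
Ram(266, -1189) = {2, 19}; no ℚ_2-point on the conic.

[2, 19]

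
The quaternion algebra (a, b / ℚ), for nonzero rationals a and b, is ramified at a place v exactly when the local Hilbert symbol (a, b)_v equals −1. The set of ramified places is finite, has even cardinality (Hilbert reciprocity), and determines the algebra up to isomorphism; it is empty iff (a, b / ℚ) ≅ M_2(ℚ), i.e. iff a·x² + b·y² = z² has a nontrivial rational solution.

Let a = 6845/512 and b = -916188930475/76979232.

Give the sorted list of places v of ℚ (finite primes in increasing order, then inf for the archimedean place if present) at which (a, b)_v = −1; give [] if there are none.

[5, 23]

(a, b) ≡ (10, -24518) mod (ℚ^×)²; places V = {2, 3, 5, 7, 11, 13, 19, 23, 37, 41, 47, ∞}.
(a,b)_23: α=0, u≡10; β=1, v≡11 (mod 23); (10|23)=-1, (11|23)=-1; sign (−1)^0·-1^1·-1^0 = -1.
(a,b)_13: α=0, u≡4; β=3, v≡10 (mod 13); (4|13)=+1, (10|13)=+1; sign (−1)^0·+1^3·+1^0 = +1.
(a,b)_3: α=0, u≡1; β=-2, v≡1 (mod 3); (1|3)=+1, (1|3)=+1; sign (−1)^0·+1^-2·+1^0 = +1.
(a,b)_41: α=0, u≡4; β=1, v≡6 (mod 41); (4|41)=+1, (6|41)=-1; sign (−1)^0·+1^1·-1^0 = +1.
(a,b)_11: α=0, u≡6; β=-2, v≡4 (mod 11); (6|11)=-1, (4|11)=+1; sign (−1)^0·-1^-2·+1^0 = +1.
(a,b)_2: α=-9, β=-5; u≡5, v≡5 (mod 8); ε(u)ε(v)=0·0, αω(v)=-9·1, βω(u)=-5·1; sum ≡ 0  ⇒  +1.
(a,b)_37: α=2, u≡30; β=0, v≡13 (mod 37); (30|37)=+1, (13|37)=-1; sign (−1)^0·+1^0·-1^2 = +1.
(a,b)_47: α=0, u≡41; β=-2, v≡37 (mod 47); (41|47)=-1, (37|47)=+1; sign (−1)^0·-1^-2·+1^0 = +1.
(a,b)_19: α=0, u≡14; β=2, v≡11 (mod 19); (14|19)=-1, (11|19)=+1; sign (−1)^0·-1^2·+1^0 = +1.
(a,b)_∞: sgn(10)=+, sgn(-24518)=−, so +1.
(a,b)_7: α=0, u≡6; β=2, v≡3 (mod 7); (6|7)=-1, (3|7)=-1; sign (−1)^0·-1^2·-1^0 = +1.
(a,b)_5: α=1, u≡2; β=2, v≡3 (mod 5); (2|5)=-1, (3|5)=-1; sign (−1)^0·-1^2·-1^1 = -1.
|Ram(10, -24518)| = 2, even; anisotropic at {5, 23}.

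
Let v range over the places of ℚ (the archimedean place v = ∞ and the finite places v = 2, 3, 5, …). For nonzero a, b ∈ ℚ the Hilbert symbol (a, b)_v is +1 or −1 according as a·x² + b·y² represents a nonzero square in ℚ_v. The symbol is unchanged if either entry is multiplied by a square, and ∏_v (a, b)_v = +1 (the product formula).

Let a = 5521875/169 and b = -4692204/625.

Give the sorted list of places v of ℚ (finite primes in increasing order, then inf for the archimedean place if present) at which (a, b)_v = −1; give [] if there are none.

(a, b) ≡ (8835, -451) mod (ℚ^×)²; places V = {2, 3, 5, 11, 13, 17, 19, 31, 41, ∞}.
(a,b)_13: α=-2, u≡8; β=0, v≡3 (mod 13); (8|13)=-1, (3|13)=+1; sign (−1)^0·-1^0·+1^-2 = +1.
(a,b)_5: α=5, u≡3; β=-4, v≡1 (mod 5); (3|5)=-1, (1|5)=+1; sign (−1)^0·-1^-4·+1^5 = +1.
(a,b)_41: α=0, u≡40; β=1, v≡11 (mod 41); (40|41)=+1, (11|41)=-1; sign (−1)^0·+1^1·-1^0 = +1.
(a,b)_11: α=0, u≡10; β=1, v≡3 (mod 11); (10|11)=-1, (3|11)=+1; sign (−1)^0·-1^1·+1^0 = -1.
(a,b)_17: α=0, u≡14; β=2, v≡13 (mod 17); (14|17)=-1, (13|17)=+1; sign (−1)^0·-1^2·+1^0 = +1.
(a,b)_∞: sgn(8835)=+, sgn(-451)=−, so +1.
(a,b)_3: α=1, u≡2; β=2, v≡2 (mod 3); (2|3)=-1, (2|3)=-1; sign (−1)^0·-1^2·-1^1 = -1.
(a,b)_2: α=0, β=2; u≡3, v≡5 (mod 8); ε(u)ε(v)=1·0, αω(v)=0·1, βω(u)=2·1; sum ≡ 0  ⇒  +1.
(a,b)_31: α=1, u≡11; β=0, v≡16 (mod 31); (11|31)=-1, (16|31)=+1; sign (−1)^0·-1^0·+1^1 = +1.
(a,b)_19: α=1, u≡9; β=0, v≡1 (mod 19); (9|19)=+1, (1|19)=+1; sign (−1)^0·+1^0·+1^1 = +1.
|Ram(8835, -451)| = 2, even; anisotropic at {3, 11}.

[3, 11]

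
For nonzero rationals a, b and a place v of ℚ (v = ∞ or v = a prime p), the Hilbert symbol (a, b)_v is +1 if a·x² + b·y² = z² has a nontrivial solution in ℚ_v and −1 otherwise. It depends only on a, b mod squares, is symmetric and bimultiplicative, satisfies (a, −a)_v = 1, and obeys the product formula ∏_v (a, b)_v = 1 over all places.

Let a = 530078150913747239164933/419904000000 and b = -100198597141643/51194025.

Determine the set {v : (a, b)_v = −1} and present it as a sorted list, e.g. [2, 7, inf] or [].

Mod squares: a ≡ 13, b ≡ -203. Check v ∈ {∞, 2, 3, 5, 7, 11, 13, 17, 29, 53}.
v=3: a=3^-8·(≡1), b=3^-6·(≡1) mod 3; (1|3)=+1, (1|3)=+1; (−1)^{-8·-6·1}·(+1)^-6·(+1)^-8 = +1.
v=2: v_2(a)=-12, v_2(b)=0; units ≡ 5, 5 (mod 8); ε·ε+αω+βω = 0·0+-12·1+0·1 ≡ 0  ⇒  (a,b)_2 = +1.
v=5: a=5^-6·(≡3), b=5^-2·(≡2) mod 5; (3|5)=-1, (2|5)=-1; (−1)^{-6·-2·2}·(-1)^-2·(-1)^-6 = +1.
v=∞: 13 > 0 and -203 < 0  ⇒  (a,b)_∞ = +1.
v=29: a=29^2·(≡28), b=29^1·(≡24) mod 29; (28|29)=+1, (24|29)=+1; (−1)^{2·1·14}·(+1)^1·(+1)^2 = +1.
v=17: a=17^8·(≡1), b=17^6·(≡8) mod 17; (1|17)=+1, (8|17)=+1; (−1)^{8·6·8}·(+1)^6·(+1)^8 = +1.
v=13: a=13^3·(≡4), b=13^2·(≡6) mod 13; (4|13)=+1, (6|13)=-1; (−1)^{3·2·6}·(+1)^2·(-1)^3 = -1.
v=7: a=7^0·(≡6), b=7^1·(≡5) mod 7; (6|7)=-1, (5|7)=-1; (−1)^{0·1·3}·(-1)^1·(-1)^0 = -1.
v=11: a=11^4·(≡2), b=11^2·(≡7) mod 11; (2|11)=-1, (7|11)=-1; (−1)^{4·2·5}·(-1)^2·(-1)^4 = +1.
v=53: a=53^2·(≡29), b=53^-2·(≡17) mod 53; (29|53)=+1, (17|53)=+1; (−1)^{2·-2·26}·(+1)^-2·(+1)^2 = +1.
(13, -203 / ℚ) ramifies at {7, 13}: a division algebra.

[7, 13]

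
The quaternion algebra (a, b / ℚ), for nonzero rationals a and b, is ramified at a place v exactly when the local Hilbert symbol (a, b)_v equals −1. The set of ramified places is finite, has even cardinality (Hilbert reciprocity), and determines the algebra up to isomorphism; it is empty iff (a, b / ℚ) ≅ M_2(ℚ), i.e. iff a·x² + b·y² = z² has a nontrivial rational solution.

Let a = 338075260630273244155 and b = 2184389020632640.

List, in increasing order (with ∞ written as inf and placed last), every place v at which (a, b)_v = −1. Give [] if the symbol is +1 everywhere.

(a, b) ≡ (70691995, 101065) mod (ℚ^×)²; places V = {2, 5, 7, 11, 17, 23, 29, 41, 47, ∞}.
(a,b)_47: α=3, u≡38; β=2, v≡35 (mod 47); (38|47)=-1, (35|47)=-1; sign (−1)^0·-1^2·-1^3 = -1.
(a,b)_2: α=0, β=6; u≡3, v≡1 (mod 8); ε(u)ε(v)=1·0, αω(v)=0·0, βω(u)=6·1; sum ≡ 0  ⇒  +1.
(a,b)_7: α=2, u≡3; β=0, v≡3 (mod 7); (3|7)=-1, (3|7)=-1; sign (−1)^0·-1^0·-1^2 = +1.
(a,b)_41: α=1, u≡17; β=1, v≡8 (mod 41); (17|41)=-1, (8|41)=+1; sign (−1)^0·-1^1·+1^1 = -1.
(a,b)_29: α=1, u≡8; β=1, v≡23 (mod 29); (8|29)=-1, (23|29)=+1; sign (−1)^0·-1^1·+1^1 = -1.
(a,b)_5: α=1, u≡1; β=1, v≡3 (mod 5); (1|5)=+1, (3|5)=-1; sign (−1)^0·+1^1·-1^1 = -1.
(a,b)_∞: sgn(70691995)=+, sgn(101065)=+, so +1.
(a,b)_23: α=3, u≡6; β=2, v≡12 (mod 23); (6|23)=+1, (12|23)=+1; sign (−1)^0·+1^2·+1^3 = +1.
(a,b)_17: α=4, u≡10; β=3, v≡11 (mod 17); (10|17)=-1, (11|17)=-1; sign (−1)^0·-1^3·-1^4 = -1.
(a,b)_11: α=1, u≡3; β=0, v≡8 (mod 11); (3|11)=+1, (8|11)=-1; sign (−1)^0·+1^0·-1^1 = -1.
|Ram(70691995, 101065)| = 6, even; anisotropic at {5, 11, 17, 29, 41, 47}.

[5, 11, 17, 29, 41, 47]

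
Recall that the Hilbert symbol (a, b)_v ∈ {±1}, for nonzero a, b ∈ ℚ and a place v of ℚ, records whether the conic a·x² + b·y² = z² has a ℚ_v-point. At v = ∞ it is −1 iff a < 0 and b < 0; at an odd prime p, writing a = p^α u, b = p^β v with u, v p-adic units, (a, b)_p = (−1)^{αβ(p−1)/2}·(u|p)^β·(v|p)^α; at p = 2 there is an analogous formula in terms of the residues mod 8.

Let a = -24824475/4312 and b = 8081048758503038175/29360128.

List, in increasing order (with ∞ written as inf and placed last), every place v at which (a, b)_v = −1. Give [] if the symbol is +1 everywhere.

[7, 11, 13, 23, 29, 41]

(a, b) ≡ (-269698, 81809) mod (ℚ^×)²; places V = {2, 3, 5, 7, 11, 13, 23, 29, 31, 41, ∞}.
(a,b)_23: α=1, u≡8; β=2, v≡7 (mod 23); (8|23)=+1, (7|23)=-1; sign (−1)^0·+1^2·-1^1 = -1.
(a,b)_41: α=1, u≡37; β=2, v≡28 (mod 41); (37|41)=+1, (28|41)=-1; sign (−1)^0·+1^2·-1^1 = -1.
(a,b)_31: α=0, u≡5; β=1, v≡20 (mod 31); (5|31)=+1, (20|31)=+1; sign (−1)^0·+1^1·+1^0 = +1.
(a,b)_2: α=-3, β=-22; u≡7, v≡1 (mod 8); ε(u)ε(v)=1·0, αω(v)=-3·0, βω(u)=-22·0; sum ≡ 0  ⇒  +1.
(a,b)_29: α=0, u≡27; β=1, v≡26 (mod 29); (27|29)=-1, (26|29)=-1; sign (−1)^0·-1^1·-1^0 = -1.
(a,b)_11: α=-1, u≡4; β=2, v≡6 (mod 11); (4|11)=+1, (6|11)=-1; sign (−1)^0·+1^2·-1^-1 = -1.
(a,b)_5: α=2, u≡3; β=2, v≡4 (mod 5); (3|5)=-1, (4|5)=+1; sign (−1)^0·-1^2·+1^2 = +1.
(a,b)_∞: sgn(-269698)=−, sgn(81809)=+, so +1.
(a,b)_7: α=-2, u≡6; β=-1, v≡2 (mod 7); (6|7)=-1, (2|7)=+1; sign (−1)^0·-1^-1·+1^-2 = -1.
(a,b)_13: α=1, u≡11; β=5, v≡12 (mod 13); (11|13)=-1, (12|13)=+1; sign (−1)^0·-1^5·+1^1 = -1.
(a,b)_3: α=4, u≡2; β=2, v≡2 (mod 3); (2|3)=-1, (2|3)=-1; sign (−1)^0·-1^2·-1^4 = +1.
|Ram(-269698, 81809)| = 6, even; anisotropic at {7, 11, 13, 23, 29, 41}.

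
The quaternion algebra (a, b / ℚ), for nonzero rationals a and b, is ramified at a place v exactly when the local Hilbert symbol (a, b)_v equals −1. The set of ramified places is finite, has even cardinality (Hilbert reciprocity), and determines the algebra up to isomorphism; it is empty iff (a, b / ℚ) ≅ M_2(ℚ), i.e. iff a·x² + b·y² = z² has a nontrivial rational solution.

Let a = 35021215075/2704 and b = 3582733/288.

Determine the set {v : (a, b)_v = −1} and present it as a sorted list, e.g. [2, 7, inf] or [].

Mod squares: a ≡ 187, b ≡ 506. Check v ∈ {∞, 2, 3, 5, 7, 11, 13, 17, 23}.
v=3: a=3^0·(≡1), b=3^-2·(≡2) mod 3; (1|3)=+1, (2|3)=-1; (−1)^{0·-2·1}·(+1)^-2·(-1)^0 = +1.
v=5: a=5^2·(≡2), b=5^0·(≡1) mod 5; (2|5)=-1, (1|5)=+1; (−1)^{2·0·2}·(-1)^0·(+1)^2 = +1.
v=11: a=11^1·(≡8), b=11^1·(≡2) mod 11; (8|11)=-1, (2|11)=-1; (−1)^{1·1·5}·(-1)^1·(-1)^1 = -1.
v=7: a=7^2·(≡3), b=7^2·(≡2) mod 7; (3|7)=-1, (2|7)=+1; (−1)^{2·2·3}·(-1)^2·(+1)^2 = +1.
v=23: a=23^2·(≡18), b=23^1·(≡7) mod 23; (18|23)=+1, (7|23)=-1; (−1)^{2·1·11}·(+1)^1·(-1)^2 = +1.
v=13: a=13^-2·(≡5), b=13^0·(≡12) mod 13; (5|13)=-1, (12|13)=+1; (−1)^{-2·0·6}·(-1)^0·(+1)^-2 = +1.
v=2: v_2(a)=-4, v_2(b)=-5; units ≡ 3, 5 (mod 8); ε·ε+αω+βω = 1·0+-4·1+-5·1 ≡ 1  ⇒  (a,b)_2 = -1.
v=17: a=17^3·(≡5), b=17^2·(≡13) mod 17; (5|17)=-1, (13|17)=+1; (−1)^{3·2·8}·(-1)^2·(+1)^3 = +1.
v=∞: 187 > 0 and 506 > 0  ⇒  (a,b)_∞ = +1.
(187, 506 / ℚ) ramifies at {2, 11}: a division algebra.

[2, 11]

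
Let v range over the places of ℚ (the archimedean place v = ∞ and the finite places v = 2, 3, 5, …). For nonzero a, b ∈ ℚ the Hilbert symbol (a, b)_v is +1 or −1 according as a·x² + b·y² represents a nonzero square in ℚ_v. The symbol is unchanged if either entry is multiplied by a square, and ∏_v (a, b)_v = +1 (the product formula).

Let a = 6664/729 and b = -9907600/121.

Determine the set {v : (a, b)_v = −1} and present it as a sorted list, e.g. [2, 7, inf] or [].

[17, 31]

(a, b) ≡ (34, -24769) mod (ℚ^×)²; places V = {2, 3, 5, 7, 11, 17, 31, 47, ∞}.
(a,b)_3: α=-6, u≡1; β=0, v≡2 (mod 3); (1|3)=+1, (2|3)=-1; sign (−1)^0·+1^0·-1^-6 = +1.
(a,b)_∞: sgn(34)=+, sgn(-24769)=−, so +1.
(a,b)_17: α=1, u≡8; β=1, v≡14 (mod 17); (8|17)=+1, (14|17)=-1; sign (−1)^0·+1^1·-1^1 = -1.
(a,b)_7: α=2, u≡3; β=0, v≡2 (mod 7); (3|7)=-1, (2|7)=+1; sign (−1)^0·-1^0·+1^2 = +1.
(a,b)_47: α=0, u≡27; β=1, v≡12 (mod 47); (27|47)=+1, (12|47)=+1; sign (−1)^0·+1^1·+1^0 = +1.
(a,b)_31: α=0, u≡29; β=1, v≡7 (mod 31); (29|31)=-1, (7|31)=+1; sign (−1)^0·-1^1·+1^0 = -1.
(a,b)_5: α=0, u≡1; β=2, v≡1 (mod 5); (1|5)=+1, (1|5)=+1; sign (−1)^0·+1^2·+1^0 = +1.
(a,b)_11: α=0, u≡3; β=-2, v≡1 (mod 11); (3|11)=+1, (1|11)=+1; sign (−1)^0·+1^-2·+1^0 = +1.
(a,b)_2: α=3, β=4; u≡1, v≡7 (mod 8); ε(u)ε(v)=0·1, αω(v)=3·0, βω(u)=4·0; sum ≡ 0  ⇒  +1.
Ram(34, -24769) = {17, 31}; no ℚ_17-point on the conic.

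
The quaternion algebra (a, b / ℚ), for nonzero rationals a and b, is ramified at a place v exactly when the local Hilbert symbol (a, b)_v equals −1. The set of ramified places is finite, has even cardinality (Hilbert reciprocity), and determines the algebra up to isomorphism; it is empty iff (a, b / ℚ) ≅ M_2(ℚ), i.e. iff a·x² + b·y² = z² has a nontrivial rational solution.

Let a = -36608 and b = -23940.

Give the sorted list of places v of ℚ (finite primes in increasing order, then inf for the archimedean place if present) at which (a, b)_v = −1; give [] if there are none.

(a, b) ≡ (-143, -665) mod (ℚ^×)²; places V = {2, 3, 5, 7, 11, 13, 19, ∞}.
(a,b)_19: α=0, u≡5; β=1, v≡13 (mod 19); (5|19)=+1, (13|19)=-1; sign (−1)^0·+1^1·-1^0 = +1.
(a,b)_13: α=1, u≡5; β=0, v≡6 (mod 13); (5|13)=-1, (6|13)=-1; sign (−1)^0·-1^0·-1^1 = -1.
(a,b)_3: α=0, u≡1; β=2, v≡1 (mod 3); (1|3)=+1, (1|3)=+1; sign (−1)^0·+1^2·+1^0 = +1.
(a,b)_7: α=0, u≡2; β=1, v≡3 (mod 7); (2|7)=+1, (3|7)=-1; sign (−1)^0·+1^1·-1^0 = +1.
(a,b)_2: α=8, β=2; u≡1, v≡7 (mod 8); ε(u)ε(v)=0·1, αω(v)=8·0, βω(u)=2·0; sum ≡ 0  ⇒  +1.
(a,b)_∞: sgn(-143)=−, sgn(-665)=−, so -1.
(a,b)_11: α=1, u≡5; β=0, v≡7 (mod 11); (5|11)=+1, (7|11)=-1; sign (−1)^0·+1^0·-1^1 = -1.
(a,b)_5: α=0, u≡2; β=1, v≡2 (mod 5); (2|5)=-1, (2|5)=-1; sign (−1)^0·-1^1·-1^0 = -1.
|Ram(-143, -665)| = 4, even; anisotropic at {5, 11, 13, ∞}.

[5, 11, 13, inf]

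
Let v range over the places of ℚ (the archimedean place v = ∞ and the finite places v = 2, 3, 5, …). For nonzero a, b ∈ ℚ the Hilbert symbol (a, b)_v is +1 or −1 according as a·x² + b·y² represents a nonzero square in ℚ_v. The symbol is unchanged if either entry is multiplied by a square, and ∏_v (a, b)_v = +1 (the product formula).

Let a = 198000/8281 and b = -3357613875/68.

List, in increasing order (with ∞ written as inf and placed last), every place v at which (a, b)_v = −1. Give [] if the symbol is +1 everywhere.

Mod squares: a ≡ 55, b ≡ -19635. Check v ∈ {∞, 2, 3, 5, 7, 11, 13, 17, 31}.
v=31: a=31^0·(≡24), b=31^2·(≡7) mod 31; (24|31)=-1, (7|31)=+1; (−1)^{0·2·15}·(-1)^2·(+1)^0 = +1.
v=7: a=7^-2·(≡5), b=7^1·(≡4) mod 7; (5|7)=-1, (4|7)=+1; (−1)^{-2·1·3}·(-1)^1·(+1)^-2 = -1.
v=3: a=3^2·(≡1), b=3^1·(≡1) mod 3; (1|3)=+1, (1|3)=+1; (−1)^{2·1·1}·(+1)^1·(+1)^2 = +1.
v=∞: 55 > 0 and -19635 < 0  ⇒  (a,b)_∞ = +1.
v=13: a=13^-2·(≡1), b=13^0·(≡7) mod 13; (1|13)=+1, (7|13)=-1; (−1)^{-2·0·6}·(+1)^0·(-1)^-2 = +1.
v=5: a=5^3·(≡4), b=5^3·(≡3) mod 5; (4|5)=+1, (3|5)=-1; (−1)^{3·3·2}·(+1)^3·(-1)^3 = -1.
v=17: a=17^0·(≡9), b=17^-1·(≡2) mod 17; (9|17)=+1, (2|17)=+1; (−1)^{0·-1·8}·(+1)^-1·(+1)^0 = +1.
v=11: a=11^1·(≡9), b=11^3·(≡8) mod 11; (9|11)=+1, (8|11)=-1; (−1)^{1·3·5}·(+1)^3·(-1)^1 = +1.
v=2: v_2(a)=4, v_2(b)=-2; units ≡ 7, 5 (mod 8); ε·ε+αω+βω = 1·0+4·1+-2·0 ≡ 0  ⇒  (a,b)_2 = +1.
Ram(55, -19635) = {5, 7}; no ℚ_5-point on the conic.

[5, 7]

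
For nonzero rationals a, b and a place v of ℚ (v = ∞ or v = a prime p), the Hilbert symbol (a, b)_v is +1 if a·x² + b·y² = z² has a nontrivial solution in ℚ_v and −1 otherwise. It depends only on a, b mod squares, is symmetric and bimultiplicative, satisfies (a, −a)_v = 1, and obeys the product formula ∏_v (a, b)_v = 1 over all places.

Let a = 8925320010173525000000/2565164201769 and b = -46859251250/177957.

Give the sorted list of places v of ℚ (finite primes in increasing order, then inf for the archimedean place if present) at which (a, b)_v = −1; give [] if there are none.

Mod squares: a ≡ 29, b ≡ -19891274. Check v ∈ {∞, 2, 3, 5, 7, 13, 19, 23, 29, 31, 37}.
v=3: a=3^-12·(≡2), b=3^-4·(≡1) mod 3; (2|3)=-1, (1|3)=+1; (−1)^{-12·-4·1}·(-1)^-4·(+1)^-12 = +1.
v=29: a=29^1·(≡23), b=29^1·(≡17) mod 29; (23|29)=+1, (17|29)=-1; (−1)^{1·1·14}·(+1)^1·(-1)^1 = -1.
v=2: v_2(a)=6, v_2(b)=1; units ≡ 5, 3 (mod 8); ε·ε+αω+βω = 0·1+6·1+1·1 ≡ 1  ⇒  (a,b)_2 = -1.
v=5: a=5^8·(≡1), b=5^4·(≡4) mod 5; (1|5)=+1, (4|5)=+1; (−1)^{8·4·2}·(+1)^4·(+1)^8 = +1.
v=∞: 29 > 0 and -19891274 < 0  ⇒  (a,b)_∞ = +1.
v=31: a=31^2·(≡24), b=31^1·(≡12) mod 31; (24|31)=-1, (12|31)=-1; (−1)^{2·1·15}·(-1)^1·(-1)^2 = -1.
v=19: a=19^2·(≡15), b=19^0·(≡9) mod 19; (15|19)=-1, (9|19)=+1; (−1)^{2·0·9}·(-1)^0·(+1)^2 = +1.
v=37: a=37^2·(≡23), b=37^1·(≡13) mod 37; (23|37)=-1, (13|37)=-1; (−1)^{2·1·18}·(-1)^1·(-1)^2 = -1.
v=7: a=7^2·(≡1), b=7^2·(≡5) mod 7; (1|7)=+1, (5|7)=-1; (−1)^{2·2·3}·(+1)^2·(-1)^2 = +1.
v=13: a=13^-6·(≡10), b=13^-3·(≡11) mod 13; (10|13)=+1, (11|13)=-1; (−1)^{-6·-3·6}·(+1)^-3·(-1)^-6 = +1.
v=23: a=23^2·(≡3), b=23^1·(≡3) mod 23; (3|23)=+1, (3|23)=+1; (−1)^{2·1·11}·(+1)^1·(+1)^2 = +1.
(29, -19891274 / ℚ) ramifies at {2, 29, 31, 37}: a division algebra.

[2, 29, 31, 37]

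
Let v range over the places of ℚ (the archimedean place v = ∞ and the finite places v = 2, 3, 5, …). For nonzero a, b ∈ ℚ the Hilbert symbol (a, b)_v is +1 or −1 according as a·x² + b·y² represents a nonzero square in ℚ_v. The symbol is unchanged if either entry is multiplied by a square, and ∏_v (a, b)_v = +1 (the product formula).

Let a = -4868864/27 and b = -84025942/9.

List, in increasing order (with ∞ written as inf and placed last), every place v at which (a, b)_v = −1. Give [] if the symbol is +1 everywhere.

[3, 13, 19, inf]

(a, b) ≡ (-57057, -38038) mod (ℚ^×)²; places V = {2, 3, 7, 11, 13, 19, 47, ∞}.
(a,b)_11: α=1, u≡1; β=1, v≡7 (mod 11); (1|11)=+1, (7|11)=-1; sign (−1)^1·+1^1·-1^1 = +1.
(a,b)_47: α=0, u≡2; β=2, v≡14 (mod 47); (2|47)=+1, (14|47)=+1; sign (−1)^0·+1^2·+1^0 = +1.
(a,b)_13: α=1, u≡2; β=1, v≡3 (mod 13); (2|13)=-1, (3|13)=+1; sign (−1)^0·-1^1·+1^1 = -1.
(a,b)_19: α=1, u≡2; β=1, v≡13 (mod 19); (2|19)=-1, (13|19)=-1; sign (−1)^1·-1^1·-1^1 = -1.
(a,b)_7: α=1, u≡4; β=1, v≡3 (mod 7); (4|7)=+1, (3|7)=-1; sign (−1)^1·+1^1·-1^1 = +1.
(a,b)_∞: sgn(-57057)=−, sgn(-38038)=−, so -1.
(a,b)_3: α=-3, u≡1; β=-2, v≡2 (mod 3); (1|3)=+1, (2|3)=-1; sign (−1)^0·+1^-2·-1^-3 = -1.
(a,b)_2: α=8, β=1; u≡7, v≡5 (mod 8); ε(u)ε(v)=1·0, αω(v)=8·1, βω(u)=1·0; sum ≡ 0  ⇒  +1.
|Ram(-57057, -38038)| = 4, even; anisotropic at {3, 13, 19, ∞}.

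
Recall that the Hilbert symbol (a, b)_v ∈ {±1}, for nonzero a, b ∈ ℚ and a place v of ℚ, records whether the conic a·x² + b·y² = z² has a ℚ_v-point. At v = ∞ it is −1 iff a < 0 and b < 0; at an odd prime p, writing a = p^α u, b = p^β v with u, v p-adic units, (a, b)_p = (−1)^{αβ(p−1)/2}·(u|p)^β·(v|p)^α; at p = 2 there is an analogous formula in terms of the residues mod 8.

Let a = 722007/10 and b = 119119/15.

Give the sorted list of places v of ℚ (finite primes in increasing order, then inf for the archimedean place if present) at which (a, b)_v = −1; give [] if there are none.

(a, b) ≡ (6630, 36465) mod (ℚ^×)²; places V = {2, 3, 5, 7, 11, 13, 17, ∞}.
(a,b)_3: α=3, u≡2; β=-1, v≡2 (mod 3); (2|3)=-1, (2|3)=-1; sign (−1)^1·-1^-1·-1^3 = -1.
(a,b)_2: α=-1, β=0; u≡3, v≡1 (mod 8); ε(u)ε(v)=1·0, αω(v)=-1·0, βω(u)=0·1; sum ≡ 0  ⇒  +1.
(a,b)_17: α=1, u≡9; β=1, v≡7 (mod 17); (9|17)=+1, (7|17)=-1; sign (−1)^0·+1^1·-1^1 = -1.
(a,b)_7: α=0, u≡2; β=2, v≡2 (mod 7); (2|7)=+1, (2|7)=+1; sign (−1)^0·+1^2·+1^0 = +1.
(a,b)_∞: sgn(6630)=+, sgn(36465)=+, so +1.
(a,b)_11: α=2, u≡6; β=1, v≡4 (mod 11); (6|11)=-1, (4|11)=+1; sign (−1)^0·-1^1·+1^2 = -1.
(a,b)_5: α=-1, u≡1; β=-1, v≡3 (mod 5); (1|5)=+1, (3|5)=-1; sign (−1)^0·+1^-1·-1^-1 = -1.
(a,b)_13: α=1, u≡12; β=1, v≡12 (mod 13); (12|13)=+1, (12|13)=+1; sign (−1)^0·+1^1·+1^1 = +1.
Ram(6630, 36465) = {3, 5, 11, 17}; no ℚ_3-point on the conic.

[3, 5, 11, 17]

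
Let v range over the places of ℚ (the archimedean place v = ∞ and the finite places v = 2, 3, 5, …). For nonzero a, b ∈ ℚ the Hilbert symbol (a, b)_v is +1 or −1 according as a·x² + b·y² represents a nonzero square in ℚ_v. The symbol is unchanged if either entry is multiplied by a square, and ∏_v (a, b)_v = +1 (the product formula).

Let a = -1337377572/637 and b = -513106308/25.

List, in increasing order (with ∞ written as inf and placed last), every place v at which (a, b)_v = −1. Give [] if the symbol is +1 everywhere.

Mod squares: a ≡ -502541, b ≡ -697. Check v ∈ {∞, 2, 3, 5, 7, 11, 13, 17, 29, 31, 41, 43}.
v=29: a=29^1·(≡1), b=29^0·(≡7) mod 29; (1|29)=+1, (7|29)=+1; (−1)^{1·0·14}·(+1)^0·(+1)^1 = +1.
v=2: v_2(a)=2, v_2(b)=2; units ≡ 3, 7 (mod 8); ε·ε+αω+βω = 1·1+2·0+2·1 ≡ 1  ⇒  (a,b)_2 = -1.
v=43: a=43^1·(≡31), b=43^0·(≡2) mod 43; (31|43)=+1, (2|43)=-1; (−1)^{1·0·21}·(+1)^0·(-1)^1 = -1.
v=∞: -502541 < 0 and -697 < 0  ⇒  (a,b)_∞ = -1.
v=41: a=41^0·(≡9), b=41^1·(≡7) mod 41; (9|41)=+1, (7|41)=-1; (−1)^{0·1·20}·(+1)^1·(-1)^0 = +1.
v=11: a=11^0·(≡3), b=11^2·(≡6) mod 11; (3|11)=+1, (6|11)=-1; (−1)^{0·2·5}·(+1)^2·(-1)^0 = +1.
v=31: a=31^3·(≡18), b=31^0·(≡2) mod 31; (18|31)=+1, (2|31)=+1; (−1)^{3·0·15}·(+1)^0·(+1)^3 = +1.
v=13: a=13^-1·(≡8), b=13^2·(≡8) mod 13; (8|13)=-1, (8|13)=-1; (−1)^{-1·2·6}·(-1)^2·(-1)^-1 = -1.
v=3: a=3^2·(≡1), b=3^2·(≡2) mod 3; (1|3)=+1, (2|3)=-1; (−1)^{2·2·1}·(+1)^2·(-1)^2 = +1.
v=17: a=17^0·(≡15), b=17^1·(≡12) mod 17; (15|17)=+1, (12|17)=-1; (−1)^{0·1·8}·(+1)^1·(-1)^0 = +1.
v=7: a=7^-2·(≡6), b=7^0·(≡5) mod 7; (6|7)=-1, (5|7)=-1; (−1)^{-2·0·3}·(-1)^0·(-1)^-2 = +1.
v=5: a=5^0·(≡4), b=5^-2·(≡2) mod 5; (4|5)=+1, (2|5)=-1; (−1)^{0·-2·2}·(+1)^-2·(-1)^0 = +1.
(-502541, -697 / ℚ) ramifies at {2, 13, 43, ∞}: a division algebra.

[2, 13, 43, inf]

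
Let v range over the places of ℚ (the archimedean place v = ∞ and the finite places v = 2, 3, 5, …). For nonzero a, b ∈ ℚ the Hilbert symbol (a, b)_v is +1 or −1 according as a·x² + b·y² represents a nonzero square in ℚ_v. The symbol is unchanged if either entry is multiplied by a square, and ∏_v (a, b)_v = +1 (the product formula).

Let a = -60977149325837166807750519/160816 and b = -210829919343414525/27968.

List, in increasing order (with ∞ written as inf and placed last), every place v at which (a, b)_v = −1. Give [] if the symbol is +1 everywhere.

Mod squares: a ≡ -2261, b ≡ -9177. Check v ∈ {∞, 2, 3, 5, 7, 11, 17, 19, 23}.
v=7: a=7^9·(≡5), b=7^5·(≡3) mod 7; (5|7)=-1, (3|7)=-1; (−1)^{9·5·3}·(-1)^5·(-1)^9 = -1.
v=3: a=3^26·(≡1), b=3^15·(≡1) mod 3; (1|3)=+1, (1|3)=+1; (−1)^{26·15·1}·(+1)^15·(+1)^26 = +1.
v=17: a=17^3·(≡6), b=17^2·(≡5) mod 17; (6|17)=-1, (5|17)=-1; (−1)^{3·2·8}·(-1)^2·(-1)^3 = -1.
v=∞: -2261 < 0 and -9177 < 0  ⇒  (a,b)_∞ = -1.
v=2: v_2(a)=-4, v_2(b)=-6; units ≡ 3, 7 (mod 8); ε·ε+αω+βω = 1·1+-4·0+-6·1 ≡ 1  ⇒  (a,b)_2 = -1.
v=23: a=23^-2·(≡12), b=23^-1·(≡5) mod 23; (12|23)=+1, (5|23)=-1; (−1)^{-2·-1·11}·(+1)^-1·(-1)^-2 = +1.
v=19: a=19^-1·(≡12), b=19^-1·(≡6) mod 19; (12|19)=-1, (6|19)=+1; (−1)^{-1·-1·9}·(-1)^-1·(+1)^-1 = +1.
v=11: a=11^2·(≡9), b=11^2·(≡7) mod 11; (9|11)=+1, (7|11)=-1; (−1)^{2·2·5}·(+1)^2·(-1)^2 = +1.
v=5: a=5^0·(≡1), b=5^2·(≡3) mod 5; (1|5)=+1, (3|5)=-1; (−1)^{0·2·2}·(+1)^2·(-1)^0 = +1.
|Ram(-2261, -9177)| = 4, even; anisotropic at {2, 7, 17, ∞}.

[2, 7, 17, inf]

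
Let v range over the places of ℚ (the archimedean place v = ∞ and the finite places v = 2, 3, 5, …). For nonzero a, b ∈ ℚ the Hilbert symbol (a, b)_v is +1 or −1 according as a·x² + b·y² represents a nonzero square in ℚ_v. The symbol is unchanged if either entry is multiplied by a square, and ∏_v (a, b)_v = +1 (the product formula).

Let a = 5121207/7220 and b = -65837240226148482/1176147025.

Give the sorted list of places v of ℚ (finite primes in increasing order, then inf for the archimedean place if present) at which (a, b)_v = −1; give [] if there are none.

Mod squares: a ≡ 16835, b ≡ -962. Check v ∈ {∞, 2, 3, 5, 7, 13, 19, 37}.
v=7: a=7^1·(≡1), b=7^4·(≡4) mod 7; (1|7)=+1, (4|7)=+1; (−1)^{1·4·3}·(+1)^4·(+1)^1 = +1.
v=∞: 16835 > 0 and -962 < 0  ⇒  (a,b)_∞ = +1.
v=5: a=5^-1·(≡3), b=5^-2·(≡3) mod 5; (3|5)=-1, (3|5)=-1; (−1)^{-1·-2·2}·(-1)^-2·(-1)^-1 = -1.
v=37: a=37^1·(≡21), b=37^3·(≡11) mod 37; (21|37)=+1, (11|37)=+1; (−1)^{1·3·18}·(+1)^3·(+1)^1 = +1.
v=3: a=3^2·(≡2), b=3^6·(≡1) mod 3; (2|3)=-1, (1|3)=+1; (−1)^{2·6·1}·(-1)^6·(+1)^2 = +1.
v=13: a=13^3·(≡6), b=13^5·(≡1) mod 13; (6|13)=-1, (1|13)=+1; (−1)^{3·5·6}·(-1)^5·(+1)^3 = -1.
v=2: v_2(a)=-2, v_2(b)=1; units ≡ 3, 7 (mod 8); ε·ε+αω+βω = 1·1+-2·0+1·1 ≡ 0  ⇒  (a,b)_2 = +1.
v=19: a=19^-2·(≡4), b=19^-6·(≡7) mod 19; (4|19)=+1, (7|19)=+1; (−1)^{-2·-6·9}·(+1)^-6·(+1)^-2 = +1.
|Ram(16835, -962)| = 2, even; anisotropic at {5, 13}.

[5, 13]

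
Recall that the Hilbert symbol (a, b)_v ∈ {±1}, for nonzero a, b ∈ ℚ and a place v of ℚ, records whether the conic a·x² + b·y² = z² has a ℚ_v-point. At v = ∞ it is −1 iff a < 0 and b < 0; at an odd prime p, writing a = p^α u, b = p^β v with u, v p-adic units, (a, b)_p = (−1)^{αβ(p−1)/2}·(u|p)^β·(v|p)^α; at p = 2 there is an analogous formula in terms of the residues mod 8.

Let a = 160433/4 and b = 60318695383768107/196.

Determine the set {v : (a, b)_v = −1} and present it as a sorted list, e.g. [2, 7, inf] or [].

(a, b) ≡ (160433, 12759043) mod (ℚ^×)²; places V = {2, 3, 7, 11, 13, 23, 29, 37, 41, 43, 47, ∞}.
(a,b)_47: α=0, u≡29; β=1, v≡41 (mod 47); (29|47)=-1, (41|47)=-1; sign (−1)^0·-1^1·-1^0 = -1.
(a,b)_11: α=0, u≡5; β=1, v≡10 (mod 11); (5|11)=+1, (10|11)=-1; sign (−1)^0·+1^1·-1^0 = +1.
(a,b)_13: α=1, u≡1; β=2, v≡5 (mod 13); (1|13)=+1, (5|13)=-1; sign (−1)^0·+1^2·-1^1 = -1.
(a,b)_∞: sgn(160433)=+, sgn(12759043)=+, so +1.
(a,b)_37: α=0, u≡28; β=1, v≡26 (mod 37); (28|37)=+1, (26|37)=+1; sign (−1)^0·+1^1·+1^0 = +1.
(a,b)_41: α=1, u≡25; β=2, v≡24 (mod 41); (25|41)=+1, (24|41)=-1; sign (−1)^0·+1^2·-1^1 = -1.
(a,b)_3: α=0, u≡2; β=2, v≡1 (mod 3); (2|3)=-1, (1|3)=+1; sign (−1)^0·-1^2·+1^0 = +1.
(a,b)_29: α=0, u≡23; β=1, v≡12 (mod 29); (23|29)=+1, (12|29)=-1; sign (−1)^0·+1^1·-1^0 = +1.
(a,b)_2: α=-2, β=-2; u≡1, v≡3 (mod 8); ε(u)ε(v)=0·1, αω(v)=-2·1, βω(u)=-2·0; sum ≡ 0  ⇒  +1.
(a,b)_43: α=1, u≡19; β=2, v≡35 (mod 43); (19|43)=-1, (35|43)=+1; sign (−1)^0·-1^2·+1^1 = +1.
(a,b)_23: α=0, u≡2; β=1, v≡18 (mod 23); (2|23)=+1, (18|23)=+1; sign (−1)^0·+1^1·+1^0 = +1.
(a,b)_7: α=1, u≡2; β=-2, v≡5 (mod 7); (2|7)=+1, (5|7)=-1; sign (−1)^0·+1^-2·-1^1 = -1.
Ram(160433, 12759043) = {7, 13, 41, 47}; no ℚ_7-point on the conic.

[7, 13, 41, 47]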